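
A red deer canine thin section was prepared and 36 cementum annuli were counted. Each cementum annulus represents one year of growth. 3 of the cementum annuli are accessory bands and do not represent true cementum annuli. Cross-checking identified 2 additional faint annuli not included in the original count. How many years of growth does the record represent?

35 years

Adjusted count: 36 − 3 + 2 = 35 cementum annuli.
At one cementum annulus per year, that is 35 years.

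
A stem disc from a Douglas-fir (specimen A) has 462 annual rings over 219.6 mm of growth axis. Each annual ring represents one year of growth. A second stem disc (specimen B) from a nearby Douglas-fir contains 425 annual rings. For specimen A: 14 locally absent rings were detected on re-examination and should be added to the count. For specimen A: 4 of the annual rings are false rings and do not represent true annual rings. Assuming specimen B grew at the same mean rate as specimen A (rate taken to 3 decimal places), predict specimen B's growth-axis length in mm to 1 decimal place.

197.6 mm

Specimen A: after corrections the count is 462 − 4 + 14 = 472 annual rings.
A: 219.6 mm over 472 years gives 219.6 / 472 ≈ 0.465 mm/year.
Length of B = 0.465 × 425 = 197.6 mm.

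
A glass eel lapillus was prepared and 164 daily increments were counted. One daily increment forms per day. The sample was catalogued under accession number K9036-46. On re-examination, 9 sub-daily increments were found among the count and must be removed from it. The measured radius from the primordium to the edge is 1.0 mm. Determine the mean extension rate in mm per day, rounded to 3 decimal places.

Adjusted count: 164 − 9 = 155 daily increments.
Extension rate ≈ 1.0 / 155 = 0.006 mm per day.

0.006 mm per day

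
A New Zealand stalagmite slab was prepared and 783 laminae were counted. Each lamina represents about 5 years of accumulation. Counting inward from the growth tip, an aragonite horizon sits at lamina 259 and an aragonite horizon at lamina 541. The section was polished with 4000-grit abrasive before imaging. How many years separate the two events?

The two markers are separated by 541 − 259 = 282 laminae.
At 5 years per lamina, 282 × 5 = 1410 years.

1410 yr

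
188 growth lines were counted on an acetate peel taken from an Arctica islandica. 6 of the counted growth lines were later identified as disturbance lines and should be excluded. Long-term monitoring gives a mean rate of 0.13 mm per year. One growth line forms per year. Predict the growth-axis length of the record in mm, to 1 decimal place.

True growth line count = 188 − 6 = 182.
Predicted length = 0.13 mm/year × 182 years = 23.7 mm.

23.7 mm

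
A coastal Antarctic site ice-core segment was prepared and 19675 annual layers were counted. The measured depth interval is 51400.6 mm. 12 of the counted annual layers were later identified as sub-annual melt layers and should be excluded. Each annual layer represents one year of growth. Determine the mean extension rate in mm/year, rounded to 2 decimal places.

2.61 mm/year

After corrections the count is 19675 − 12 = 19663 annual layers.
Mean rate = 51400.6 mm / 19663 years ≈ 2.61 mm/year.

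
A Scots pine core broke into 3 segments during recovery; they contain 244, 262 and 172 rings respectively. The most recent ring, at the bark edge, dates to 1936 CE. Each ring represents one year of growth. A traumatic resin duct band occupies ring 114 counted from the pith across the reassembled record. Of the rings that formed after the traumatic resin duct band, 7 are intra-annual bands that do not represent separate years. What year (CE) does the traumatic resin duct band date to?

1379 CE

Total rings = 244 + 262 + 172 = 678.
The traumatic resin duct band sits at ring 114 from the pith, so 678 − 114 = 564 rings formed after it.
Excluding 7 false rings: 564 − 7 = 557.
The ring at the bark edge is 1936 CE, so the traumatic resin duct band dates to 1936 − 557 = 1379 CE.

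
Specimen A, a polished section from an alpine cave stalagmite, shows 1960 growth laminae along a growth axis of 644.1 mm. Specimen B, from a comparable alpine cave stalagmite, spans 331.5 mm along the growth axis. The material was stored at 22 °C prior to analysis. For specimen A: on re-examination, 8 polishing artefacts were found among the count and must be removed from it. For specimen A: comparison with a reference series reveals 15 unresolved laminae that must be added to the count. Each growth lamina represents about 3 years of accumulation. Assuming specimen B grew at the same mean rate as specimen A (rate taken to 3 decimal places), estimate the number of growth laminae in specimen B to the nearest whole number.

1014 growth laminae

Specimen A: true growth lamina count = 1960 − 8 + 15 = 1967.
Specimen A: multiplying by 3 years per growth lamina: 1967 × 3 = 5901 years.
A: Extension rate ≈ 644.1 / 5901 = 0.109 mm/year.
For B, 331.5 / 0.109 = 3041.28 years; at 3 years per growth lamina that is 3041.28 / 3 ≈ 1014 growth laminae.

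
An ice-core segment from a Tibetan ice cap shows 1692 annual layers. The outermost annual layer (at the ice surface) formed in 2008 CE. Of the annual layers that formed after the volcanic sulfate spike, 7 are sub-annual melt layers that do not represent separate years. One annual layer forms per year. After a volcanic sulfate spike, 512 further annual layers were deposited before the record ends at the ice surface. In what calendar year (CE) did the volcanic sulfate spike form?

There are 512 annual layers younger than the volcanic sulfate spike.
Removing the 7 false annual layers leaves 512 − 7 = 505 true annual layers beyond the volcanic sulfate spike.
2008 − 505 = 1503 CE.

1503 CE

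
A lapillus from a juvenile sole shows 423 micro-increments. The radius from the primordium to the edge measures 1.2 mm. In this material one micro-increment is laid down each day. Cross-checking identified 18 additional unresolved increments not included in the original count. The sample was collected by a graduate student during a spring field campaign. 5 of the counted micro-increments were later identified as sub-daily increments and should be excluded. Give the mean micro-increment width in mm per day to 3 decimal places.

Adjusted count: 423 − 5 + 18 = 436 micro-increments.
Extension rate ≈ 1.2 / 436 = 0.003 mm per day.

0.003 mm per day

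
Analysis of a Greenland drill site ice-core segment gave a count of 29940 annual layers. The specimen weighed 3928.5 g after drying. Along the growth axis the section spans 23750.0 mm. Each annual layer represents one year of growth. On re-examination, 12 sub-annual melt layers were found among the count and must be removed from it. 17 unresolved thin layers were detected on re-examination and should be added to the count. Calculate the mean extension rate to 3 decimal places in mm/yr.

True annual layer count = 29940 − 12 + 17 = 29945.
Extension rate ≈ 23750.0 / 29945 = 0.793 mm/yr.

0.793 mm/yr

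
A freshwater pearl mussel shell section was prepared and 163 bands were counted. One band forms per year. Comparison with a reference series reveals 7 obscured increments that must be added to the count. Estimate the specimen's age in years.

170 yr

Adjusted count: 163 + 7 = 170 bands.
At one band per year, that is 170 years.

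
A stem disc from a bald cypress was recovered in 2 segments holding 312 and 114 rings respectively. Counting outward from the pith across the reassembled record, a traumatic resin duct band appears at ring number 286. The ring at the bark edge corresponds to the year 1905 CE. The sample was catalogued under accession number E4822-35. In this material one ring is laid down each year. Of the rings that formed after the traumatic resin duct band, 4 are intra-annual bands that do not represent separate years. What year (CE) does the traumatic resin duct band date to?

Total rings = 312 + 114 = 426.
The traumatic resin duct band sits at ring 286 from the pith, so 426 − 286 = 140 rings formed after it.
Excluding 4 false rings: 140 − 4 = 136.
The ring at the bark edge is 1905 CE, so the traumatic resin duct band dates to 1905 − 136 = 1769 CE.

1769 CE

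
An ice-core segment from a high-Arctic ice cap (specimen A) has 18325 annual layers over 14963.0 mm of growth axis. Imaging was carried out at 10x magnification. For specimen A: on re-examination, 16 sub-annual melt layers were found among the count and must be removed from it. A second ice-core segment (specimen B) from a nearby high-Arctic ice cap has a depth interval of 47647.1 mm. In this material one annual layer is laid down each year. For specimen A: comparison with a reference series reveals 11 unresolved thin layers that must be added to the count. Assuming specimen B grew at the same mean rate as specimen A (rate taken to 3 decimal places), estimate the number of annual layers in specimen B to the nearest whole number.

Specimen A: after corrections the count is 18325 − 16 + 11 = 18320 annual layers.
A: 14963.0 mm over 18320 years gives 14963.0 / 18320 ≈ 0.817 mm/year.
For B, 47647.1 / 0.817 = 58319.58 years ≈ 58320 annual layers.

58320 annual layers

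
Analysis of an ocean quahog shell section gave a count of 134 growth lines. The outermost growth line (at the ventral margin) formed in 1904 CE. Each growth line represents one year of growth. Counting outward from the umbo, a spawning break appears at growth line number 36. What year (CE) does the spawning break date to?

1806 CE

134 − 36 = 98 growth lines lie beyond the spawning break toward the ventral margin.
The growth line at the ventral margin is 1904 CE, so the spawning break dates to 1904 − 98 = 1806 CE.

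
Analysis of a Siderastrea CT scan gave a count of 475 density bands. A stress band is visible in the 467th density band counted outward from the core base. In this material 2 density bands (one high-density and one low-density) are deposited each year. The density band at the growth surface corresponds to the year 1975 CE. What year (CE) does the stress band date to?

1971 CE

The stress band sits at density band 467 from the core base, so 475 − 467 = 8 density bands formed after it.
Dividing by 2 density bands per year: 8 / 2 = 4 years.
1975 − 4 = 1971 CE.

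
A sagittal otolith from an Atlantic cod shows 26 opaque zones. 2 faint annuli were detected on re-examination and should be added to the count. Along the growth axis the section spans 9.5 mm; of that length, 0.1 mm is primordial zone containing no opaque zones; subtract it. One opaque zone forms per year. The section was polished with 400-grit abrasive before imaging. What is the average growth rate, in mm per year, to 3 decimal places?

0.336 mm per year

After corrections the count is 26 + 2 = 28 opaque zones.
Net length = 9.5 − 0.1 = 9.4 mm.
Mean rate = 9.4 mm / 28 years ≈ 0.336 mm per year.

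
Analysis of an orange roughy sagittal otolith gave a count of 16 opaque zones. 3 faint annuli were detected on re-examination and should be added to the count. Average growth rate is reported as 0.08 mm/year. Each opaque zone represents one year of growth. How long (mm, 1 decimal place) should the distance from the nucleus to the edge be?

1.5 mm

True opaque zone count = 16 + 3 = 19.
19 years at 0.08 mm/year gives 0.08 × 19 = 1.5 mm.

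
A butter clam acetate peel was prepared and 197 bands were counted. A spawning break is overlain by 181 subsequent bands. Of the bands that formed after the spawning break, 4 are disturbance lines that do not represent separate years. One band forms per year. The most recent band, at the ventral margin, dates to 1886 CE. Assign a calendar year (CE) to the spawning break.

1709 CE

181 bands post-date the spawning break.
Removing the 4 false bands leaves 181 − 4 = 177 true bands beyond the spawning break.
The band at the ventral margin is 1886 CE, so the spawning break dates to 1886 − 177 = 1709 CE.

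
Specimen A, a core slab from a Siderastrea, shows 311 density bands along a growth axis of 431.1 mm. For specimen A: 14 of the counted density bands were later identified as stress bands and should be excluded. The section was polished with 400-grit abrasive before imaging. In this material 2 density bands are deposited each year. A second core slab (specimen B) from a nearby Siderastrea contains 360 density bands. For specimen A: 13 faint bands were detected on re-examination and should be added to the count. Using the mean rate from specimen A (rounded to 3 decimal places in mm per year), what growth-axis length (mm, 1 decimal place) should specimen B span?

Specimen A: after corrections the count is 311 − 14 + 13 = 310 density bands.
Specimen A: with 2 density bands per year, 310 / 2 = 155 years.
A: Extension rate ≈ 431.1 / 155 = 2.781 mm/yr.
Specimen B: with 2 density bands per year, 360 / 2 = 180 years. Length of B = 2.781 × 180 = 500.6 mm.

500.6 mm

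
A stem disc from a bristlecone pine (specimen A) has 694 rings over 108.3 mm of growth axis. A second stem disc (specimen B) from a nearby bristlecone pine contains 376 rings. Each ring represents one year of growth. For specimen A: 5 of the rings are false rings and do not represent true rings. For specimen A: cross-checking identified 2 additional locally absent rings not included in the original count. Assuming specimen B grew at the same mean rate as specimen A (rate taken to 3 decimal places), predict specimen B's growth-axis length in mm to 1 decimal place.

59.0 mm

Specimen A: after corrections the count is 694 − 5 + 2 = 691 rings.
A: Extension rate ≈ 108.3 / 691 = 0.157 mm per year.
For B, 0.157 mm/year × 376 years = 59.0 mm.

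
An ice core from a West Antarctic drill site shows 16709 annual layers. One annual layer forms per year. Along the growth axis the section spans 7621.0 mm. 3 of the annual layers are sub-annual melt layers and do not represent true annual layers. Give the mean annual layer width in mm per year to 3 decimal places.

0.456 mm per year

After corrections the count is 16709 − 3 = 16706 annual layers.
Extension rate ≈ 7621.0 / 16706 = 0.456 mm per year.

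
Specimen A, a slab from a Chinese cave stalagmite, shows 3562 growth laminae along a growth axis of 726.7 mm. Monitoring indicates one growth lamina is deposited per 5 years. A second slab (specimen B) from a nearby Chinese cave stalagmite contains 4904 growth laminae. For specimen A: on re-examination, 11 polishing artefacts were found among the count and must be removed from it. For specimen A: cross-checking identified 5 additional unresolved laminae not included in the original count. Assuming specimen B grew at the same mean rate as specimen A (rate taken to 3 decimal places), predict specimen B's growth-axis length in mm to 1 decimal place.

Specimen A: correcting the raw count gives 3562 − 11 + 5 = 3556 true growth laminae.
Specimen A: multiplying by 5 years per growth lamina: 3556 × 5 = 17780 years.
A: Extension rate ≈ 726.7 / 17780 = 0.041 mm per year.
Specimen B: at 5 years per growth lamina, 4904 × 5 = 24520 years. B's length ≈ 0.041 × 24520 = 1005.3 mm.

1005.3 mm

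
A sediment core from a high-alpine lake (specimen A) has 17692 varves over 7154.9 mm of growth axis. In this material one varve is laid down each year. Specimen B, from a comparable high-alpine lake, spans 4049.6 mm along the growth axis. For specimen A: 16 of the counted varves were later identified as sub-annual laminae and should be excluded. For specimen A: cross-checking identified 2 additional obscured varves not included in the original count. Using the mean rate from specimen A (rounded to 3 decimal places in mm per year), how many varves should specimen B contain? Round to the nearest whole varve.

Specimen A: adjusted count: 17692 − 16 + 2 = 17678 varves.
A: 7154.9 mm over 17678 years gives 7154.9 / 17678 ≈ 0.405 mm/year.
Specimen B: 4049.6 mm / 0.405 mm per year = 9999.01 years ≈ 9999 varves.

9999 varves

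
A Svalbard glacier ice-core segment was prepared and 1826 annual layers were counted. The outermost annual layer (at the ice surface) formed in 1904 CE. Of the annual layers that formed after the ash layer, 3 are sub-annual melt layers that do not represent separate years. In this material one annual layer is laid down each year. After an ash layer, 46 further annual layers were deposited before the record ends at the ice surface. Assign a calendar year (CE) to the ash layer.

1861 CE

46 annual layers formed after the ash layer.
Removing the 3 false annual layers leaves 46 − 3 = 43 true annual layers beyond the ash layer.
The annual layer at the ice surface is 1904 CE, so the ash layer dates to 1904 − 43 = 1861 CE.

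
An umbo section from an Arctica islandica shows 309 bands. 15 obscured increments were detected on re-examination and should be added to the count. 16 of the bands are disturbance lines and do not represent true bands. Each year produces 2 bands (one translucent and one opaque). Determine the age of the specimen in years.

Adjusted count: 309 − 16 + 15 = 308 bands.
308 bands at 2 per year is 308 / 2 = 154 years.

154 yr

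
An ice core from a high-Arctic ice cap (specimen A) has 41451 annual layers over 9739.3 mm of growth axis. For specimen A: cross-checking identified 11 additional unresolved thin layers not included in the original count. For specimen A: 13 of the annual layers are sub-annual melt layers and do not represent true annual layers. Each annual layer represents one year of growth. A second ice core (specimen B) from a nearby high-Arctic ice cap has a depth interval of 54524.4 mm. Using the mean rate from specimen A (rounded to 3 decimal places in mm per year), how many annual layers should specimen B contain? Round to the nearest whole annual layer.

Specimen A: after corrections the count is 41451 − 13 + 11 = 41449 annual layers.
A: Extension rate ≈ 9739.3 / 41449 = 0.235 mm/yr.
Specimen B: 54524.4 mm / 0.235 mm per year = 232018.72 years ≈ 232019 annual layers.

232019 annual layers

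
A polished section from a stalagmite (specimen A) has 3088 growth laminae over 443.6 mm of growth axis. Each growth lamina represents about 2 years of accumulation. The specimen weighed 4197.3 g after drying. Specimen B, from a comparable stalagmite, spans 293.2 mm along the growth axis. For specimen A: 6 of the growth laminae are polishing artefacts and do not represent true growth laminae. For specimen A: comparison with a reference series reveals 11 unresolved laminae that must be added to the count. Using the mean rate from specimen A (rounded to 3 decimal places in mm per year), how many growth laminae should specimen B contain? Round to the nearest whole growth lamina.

2036 growth laminae

Specimen A: true growth lamina count = 3088 − 6 + 11 = 3093.
Specimen A: at 2 years per growth lamina, 3093 × 2 = 6186 years.
A: 443.6 mm over 6186 years gives 443.6 / 6186 ≈ 0.072 mm/yr.
B spans 293.2 / 0.072 = 4072.22 years; at 2 years per growth lamina that is 4072.22 / 2 ≈ 2036 growth laminae.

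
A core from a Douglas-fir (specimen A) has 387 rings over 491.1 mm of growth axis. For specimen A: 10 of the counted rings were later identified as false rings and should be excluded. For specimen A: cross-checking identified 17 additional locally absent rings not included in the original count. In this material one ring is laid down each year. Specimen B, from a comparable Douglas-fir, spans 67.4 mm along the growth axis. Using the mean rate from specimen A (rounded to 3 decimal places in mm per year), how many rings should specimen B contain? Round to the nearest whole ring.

Specimen A: true ring count = 387 − 10 + 17 = 394.
A: Extension rate ≈ 491.1 / 394 = 1.246 mm per year.
B spans 67.4 / 1.246 = 54.09 years ≈ 54 rings.

54 rings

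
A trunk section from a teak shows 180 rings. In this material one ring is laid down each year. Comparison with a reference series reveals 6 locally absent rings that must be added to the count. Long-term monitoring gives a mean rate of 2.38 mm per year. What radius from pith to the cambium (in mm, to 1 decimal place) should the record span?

True ring count = 180 + 6 = 186.
Predicted length = 2.38 mm/year × 186 years = 442.7 mm.

442.7 mm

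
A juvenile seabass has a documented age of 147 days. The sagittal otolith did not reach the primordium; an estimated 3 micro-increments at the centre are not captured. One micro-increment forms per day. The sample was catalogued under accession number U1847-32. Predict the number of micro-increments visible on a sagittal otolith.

144 micro-increments

At one micro-increment per day, 147 days correspond to 147 micro-increments.
Subtracting the 3 micro-increments not captured gives 147 − 3 = 144 micro-increments in the record.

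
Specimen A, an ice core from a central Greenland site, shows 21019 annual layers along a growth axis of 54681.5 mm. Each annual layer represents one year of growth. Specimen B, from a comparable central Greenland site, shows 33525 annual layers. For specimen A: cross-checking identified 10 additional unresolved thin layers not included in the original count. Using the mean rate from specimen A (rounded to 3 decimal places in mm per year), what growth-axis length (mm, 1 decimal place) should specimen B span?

87165.0 mm

Specimen A: true annual layer count = 21019 + 10 = 21029.
A: Mean rate = 54681.5 mm / 21029 years ≈ 2.600 mm/year.
B's length ≈ 2.600 × 33525 = 87165.0 mm.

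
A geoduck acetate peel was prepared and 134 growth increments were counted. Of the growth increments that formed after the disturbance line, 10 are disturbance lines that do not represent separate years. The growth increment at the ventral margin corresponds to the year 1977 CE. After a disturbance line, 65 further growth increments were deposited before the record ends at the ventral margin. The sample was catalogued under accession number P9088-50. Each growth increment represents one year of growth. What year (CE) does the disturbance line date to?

1922 CE

65 growth increments formed after the disturbance line.
Excluding 10 false growth increments: 65 − 10 = 55.
Counting back 55 years from 1977 CE places the disturbance line in 1977 − 55 = 1922 CE.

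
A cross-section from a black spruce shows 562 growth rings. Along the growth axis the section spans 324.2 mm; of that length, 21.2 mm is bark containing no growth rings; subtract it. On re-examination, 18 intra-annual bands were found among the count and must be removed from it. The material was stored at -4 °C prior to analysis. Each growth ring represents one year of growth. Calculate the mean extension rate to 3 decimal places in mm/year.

0.557 mm/year

True growth ring count = 562 − 18 = 544.
The growth record spans 324.2 − 21.2 = 303.0 mm.
303.0 mm over 544 years gives 303.0 / 544 ≈ 0.557 mm/year.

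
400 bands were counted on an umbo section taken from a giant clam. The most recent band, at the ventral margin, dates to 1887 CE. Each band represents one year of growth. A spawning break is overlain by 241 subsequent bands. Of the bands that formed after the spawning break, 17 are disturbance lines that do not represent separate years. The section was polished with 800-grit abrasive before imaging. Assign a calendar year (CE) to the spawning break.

There are 241 bands younger than the spawning break.
241 − 17 false = 224 true bands after the spawning break.
1887 − 224 = 1663 CE.

1663 CE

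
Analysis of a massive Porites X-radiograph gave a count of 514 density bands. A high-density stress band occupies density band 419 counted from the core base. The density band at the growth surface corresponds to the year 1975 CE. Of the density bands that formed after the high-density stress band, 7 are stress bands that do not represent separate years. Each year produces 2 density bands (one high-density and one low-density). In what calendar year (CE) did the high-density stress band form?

1931 CE

514 − 419 = 95 density bands lie beyond the high-density stress band toward the growth surface.
Removing the 7 false density bands leaves 95 − 7 = 88 true density bands beyond the high-density stress band.
With 2 density bands per year, 88 / 2 = 44 years.
Counting back 44 years from 1975 CE places the high-density stress band in 1975 − 44 = 1931 CE.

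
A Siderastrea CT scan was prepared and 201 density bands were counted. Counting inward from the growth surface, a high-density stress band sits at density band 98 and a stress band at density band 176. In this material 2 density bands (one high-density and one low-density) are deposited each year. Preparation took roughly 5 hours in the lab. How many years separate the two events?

176 − 98 = 78 density bands lie between the two events.
78 density bands at 2 per year is 78 / 2 = 39 years.

39 years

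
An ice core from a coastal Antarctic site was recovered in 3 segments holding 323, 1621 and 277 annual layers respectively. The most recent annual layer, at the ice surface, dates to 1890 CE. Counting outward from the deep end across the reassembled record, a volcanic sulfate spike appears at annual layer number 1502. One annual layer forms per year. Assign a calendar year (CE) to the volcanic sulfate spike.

1171 CE

Total annual layers = 323 + 1621 + 277 = 2221.
The volcanic sulfate spike sits at annual layer 1502 from the deep end, so 2221 − 1502 = 719 annual layers formed after it.
1890 − 719 = 1171 CE.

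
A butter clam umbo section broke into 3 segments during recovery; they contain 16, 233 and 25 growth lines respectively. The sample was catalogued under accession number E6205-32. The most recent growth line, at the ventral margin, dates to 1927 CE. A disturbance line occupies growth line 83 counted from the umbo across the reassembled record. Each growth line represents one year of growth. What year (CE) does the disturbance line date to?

1736 CE

Total growth lines = 16 + 233 + 25 = 274.
274 − 83 = 191 growth lines lie beyond the disturbance line toward the ventral margin.
Counting back 191 years from 1927 CE places the disturbance line in 1927 − 191 = 1736 CE.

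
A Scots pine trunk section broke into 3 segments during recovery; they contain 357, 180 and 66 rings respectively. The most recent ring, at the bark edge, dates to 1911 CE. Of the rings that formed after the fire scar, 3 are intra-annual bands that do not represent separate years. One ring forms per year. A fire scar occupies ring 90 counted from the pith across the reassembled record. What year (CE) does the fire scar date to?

1401 CE

Total rings = 357 + 180 + 66 = 603.
The fire scar sits at ring 90 from the pith, so 603 − 90 = 513 rings formed after it.
Excluding 3 false rings: 513 − 3 = 510.
1911 − 510 = 1401 CE.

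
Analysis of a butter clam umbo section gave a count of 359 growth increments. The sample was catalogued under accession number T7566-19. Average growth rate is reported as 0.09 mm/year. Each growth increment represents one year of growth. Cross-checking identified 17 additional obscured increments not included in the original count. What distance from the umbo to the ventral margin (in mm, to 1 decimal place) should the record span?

33.8 mm

Correcting the raw count gives 359 + 17 = 376 true growth increments.
Length ≈ 0.09 × 376 = 33.8 mm.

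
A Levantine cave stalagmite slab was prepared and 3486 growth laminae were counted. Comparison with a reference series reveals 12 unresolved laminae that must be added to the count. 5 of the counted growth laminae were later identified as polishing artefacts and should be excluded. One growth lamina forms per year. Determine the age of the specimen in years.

True growth lamina count = 3486 − 5 + 12 = 3493.
With a one-to-one growth lamina periodicity this is 3493 years.

3493 yr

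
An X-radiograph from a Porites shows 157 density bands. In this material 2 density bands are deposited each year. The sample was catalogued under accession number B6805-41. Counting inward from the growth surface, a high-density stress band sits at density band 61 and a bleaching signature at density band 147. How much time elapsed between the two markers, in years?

147 − 61 = 86 density bands lie between the two events.
With 2 density bands per year, 86 / 2 = 43 years.

43 yr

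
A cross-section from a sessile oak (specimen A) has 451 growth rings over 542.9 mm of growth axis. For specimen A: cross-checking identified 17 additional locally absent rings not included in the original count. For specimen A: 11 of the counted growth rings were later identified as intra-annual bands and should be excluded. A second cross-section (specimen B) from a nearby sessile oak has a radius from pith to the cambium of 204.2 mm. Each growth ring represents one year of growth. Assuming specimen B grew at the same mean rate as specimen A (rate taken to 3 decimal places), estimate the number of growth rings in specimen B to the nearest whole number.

172 growth rings

Specimen A: adjusted count: 451 − 11 + 17 = 457 growth rings.
A: Mean rate = 542.9 mm / 457 years ≈ 1.188 mm/year.
Specimen B: 204.2 mm / 1.188 mm per year = 171.89 years ≈ 172 growth rings.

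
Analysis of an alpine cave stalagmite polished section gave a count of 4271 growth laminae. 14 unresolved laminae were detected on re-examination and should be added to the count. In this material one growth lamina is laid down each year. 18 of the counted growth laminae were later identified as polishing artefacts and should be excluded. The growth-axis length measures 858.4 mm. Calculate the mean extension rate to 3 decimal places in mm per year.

Correcting the raw count gives 4271 − 18 + 14 = 4267 true growth laminae.
Mean rate = 858.4 mm / 4267 years ≈ 0.201 mm per year.

0.201 mm per year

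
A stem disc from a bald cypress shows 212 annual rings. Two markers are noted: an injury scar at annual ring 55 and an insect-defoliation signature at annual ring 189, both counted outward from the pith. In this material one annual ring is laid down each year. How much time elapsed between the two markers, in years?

134 years

Separation: 189 − 55 = 134 annual rings.
That is 134 years at one annual ring per year.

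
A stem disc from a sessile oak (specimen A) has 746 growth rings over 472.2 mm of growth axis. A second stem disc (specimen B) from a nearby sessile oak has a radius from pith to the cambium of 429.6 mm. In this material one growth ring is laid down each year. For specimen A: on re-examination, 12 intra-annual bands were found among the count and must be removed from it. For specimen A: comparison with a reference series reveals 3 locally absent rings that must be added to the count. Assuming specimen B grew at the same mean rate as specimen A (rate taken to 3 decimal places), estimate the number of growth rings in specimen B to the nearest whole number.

Specimen A: true growth ring count = 746 − 12 + 3 = 737.
A: Extension rate ≈ 472.2 / 737 = 0.641 mm per year.
For B, 429.6 / 0.641 = 670.20 years ≈ 670 growth rings.

670 growth rings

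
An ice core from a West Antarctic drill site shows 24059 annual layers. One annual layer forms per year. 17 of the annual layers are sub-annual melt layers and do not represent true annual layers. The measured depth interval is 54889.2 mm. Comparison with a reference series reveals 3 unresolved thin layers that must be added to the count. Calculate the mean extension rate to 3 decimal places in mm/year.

2.283 mm/year

True annual layer count = 24059 − 17 + 3 = 24045.
Mean rate = 54889.2 mm / 24045 years ≈ 2.283 mm/year.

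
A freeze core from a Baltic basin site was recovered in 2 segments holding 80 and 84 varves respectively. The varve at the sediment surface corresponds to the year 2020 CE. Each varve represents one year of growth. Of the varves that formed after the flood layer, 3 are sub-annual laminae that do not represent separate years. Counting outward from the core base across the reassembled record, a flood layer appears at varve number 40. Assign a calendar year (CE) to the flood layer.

1899 CE

Total varves = 80 + 84 = 164.
The flood layer sits at varve 40 from the core base, so 164 − 40 = 124 varves formed after it.
Excluding 3 false varves: 124 − 3 = 121.
2020 − 121 = 1899 CE.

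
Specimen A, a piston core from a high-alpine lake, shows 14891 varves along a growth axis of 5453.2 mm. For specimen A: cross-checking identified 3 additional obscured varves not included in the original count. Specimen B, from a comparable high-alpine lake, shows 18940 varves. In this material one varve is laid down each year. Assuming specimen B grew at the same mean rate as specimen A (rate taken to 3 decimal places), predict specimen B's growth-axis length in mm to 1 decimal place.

Specimen A: adjusted count: 14891 + 3 = 14894 varves.
A: Extension rate ≈ 5453.2 / 14894 = 0.366 mm/yr.
For B, 0.366 mm/year × 18940 years = 6932.0 mm.

6932.0 mm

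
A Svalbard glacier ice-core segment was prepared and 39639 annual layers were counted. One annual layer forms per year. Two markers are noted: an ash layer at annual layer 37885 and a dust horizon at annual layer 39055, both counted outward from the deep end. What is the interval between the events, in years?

1170 years

39055 − 37885 = 1170 annual layers lie between the two events.
That is 1170 years at one annual layer per year.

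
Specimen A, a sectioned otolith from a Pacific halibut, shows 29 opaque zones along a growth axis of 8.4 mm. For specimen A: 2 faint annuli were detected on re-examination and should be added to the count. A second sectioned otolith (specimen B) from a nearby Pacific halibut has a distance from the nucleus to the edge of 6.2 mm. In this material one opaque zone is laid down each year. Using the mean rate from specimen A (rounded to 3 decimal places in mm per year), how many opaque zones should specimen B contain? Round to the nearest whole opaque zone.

23 opaque zones

Specimen A: true opaque zone count = 29 + 2 = 31.
A: Extension rate ≈ 8.4 / 31 = 0.271 mm/year.
Specimen B: 6.2 mm / 0.271 mm per year = 22.88 years ≈ 23 opaque zones.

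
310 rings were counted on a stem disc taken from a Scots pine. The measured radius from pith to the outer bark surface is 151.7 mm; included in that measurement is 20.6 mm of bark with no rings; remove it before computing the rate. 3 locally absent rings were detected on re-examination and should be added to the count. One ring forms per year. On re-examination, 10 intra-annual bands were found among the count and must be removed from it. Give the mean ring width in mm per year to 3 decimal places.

0.433 mm per year

Adjusted count: 310 − 10 + 3 = 303 rings.
The growth record spans 151.7 − 20.6 = 131.1 mm.
Mean rate = 131.1 mm / 303 years ≈ 0.433 mm per year.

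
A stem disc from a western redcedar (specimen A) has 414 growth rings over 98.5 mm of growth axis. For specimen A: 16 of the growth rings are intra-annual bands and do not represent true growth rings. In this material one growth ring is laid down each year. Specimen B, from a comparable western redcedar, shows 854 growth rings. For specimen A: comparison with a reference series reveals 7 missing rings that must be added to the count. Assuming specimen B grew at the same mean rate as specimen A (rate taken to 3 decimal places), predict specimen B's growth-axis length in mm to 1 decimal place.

207.5 mm

Specimen A: correcting the raw count gives 414 − 16 + 7 = 405 true growth rings.
A: Mean rate = 98.5 mm / 405 years ≈ 0.243 mm/year.
Length of B = 0.243 × 854 = 207.5 mm.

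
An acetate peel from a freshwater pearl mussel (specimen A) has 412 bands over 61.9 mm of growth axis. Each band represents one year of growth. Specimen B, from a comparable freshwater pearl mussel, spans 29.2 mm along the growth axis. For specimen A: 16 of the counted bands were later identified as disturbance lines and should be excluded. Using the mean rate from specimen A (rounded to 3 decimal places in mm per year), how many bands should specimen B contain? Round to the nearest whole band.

187 bands

Specimen A: after corrections the count is 412 − 16 = 396 bands.
A: Mean rate = 61.9 mm / 396 years ≈ 0.156 mm/yr.
B spans 29.2 / 0.156 = 187.18 years ≈ 187 bands.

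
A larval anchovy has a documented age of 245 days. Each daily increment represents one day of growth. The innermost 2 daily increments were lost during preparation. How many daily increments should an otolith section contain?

243 daily increments

At one daily increment per day, 245 days correspond to 245 daily increments.
Subtracting the 2 daily increments not captured gives 245 − 2 = 243 daily increments in the record.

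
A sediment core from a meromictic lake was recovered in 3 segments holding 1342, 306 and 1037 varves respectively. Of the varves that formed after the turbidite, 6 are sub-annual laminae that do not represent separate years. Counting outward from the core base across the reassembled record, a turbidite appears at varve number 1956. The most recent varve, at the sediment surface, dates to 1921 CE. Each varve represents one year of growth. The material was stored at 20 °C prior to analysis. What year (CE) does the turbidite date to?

Total varves = 1342 + 306 + 1037 = 2685.
Between varve 1956 and the sediment surface there are 2685 − 1956 = 729 varves.
729 − 6 false = 723 true varves after the turbidite.
1921 − 723 = 1198 CE.

1198 CE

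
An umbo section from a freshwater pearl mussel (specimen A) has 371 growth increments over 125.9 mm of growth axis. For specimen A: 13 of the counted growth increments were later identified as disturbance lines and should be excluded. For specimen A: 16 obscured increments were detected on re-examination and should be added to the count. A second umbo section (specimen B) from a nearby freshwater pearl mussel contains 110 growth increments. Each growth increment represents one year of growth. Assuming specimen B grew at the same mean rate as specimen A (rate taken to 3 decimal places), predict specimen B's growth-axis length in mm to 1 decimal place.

37.1 mm

Specimen A: correcting the raw count gives 371 − 13 + 16 = 374 true growth increments.
A: Extension rate ≈ 125.9 / 374 = 0.337 mm per year.
Length of B = 0.337 × 110 = 37.1 mm.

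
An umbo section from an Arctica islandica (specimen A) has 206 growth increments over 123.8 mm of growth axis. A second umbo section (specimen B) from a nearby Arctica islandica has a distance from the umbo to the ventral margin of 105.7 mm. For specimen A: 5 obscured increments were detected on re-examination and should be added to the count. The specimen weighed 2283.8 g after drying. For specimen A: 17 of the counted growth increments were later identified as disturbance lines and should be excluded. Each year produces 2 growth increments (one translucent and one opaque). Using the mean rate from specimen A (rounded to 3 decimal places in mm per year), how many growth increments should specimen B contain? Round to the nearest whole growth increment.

166 growth increments

Specimen A: true growth increment count = 206 − 17 + 5 = 194.
Specimen A: 194 growth increments at 2 per year is 194 / 2 = 97 years.
A: Extension rate ≈ 123.8 / 97 = 1.276 mm/yr.
Specimen B: 105.7 mm / 1.276 mm per year = 82.84 years; at 2 growth increments per year that is 82.84 × 2 ≈ 166 growth increments.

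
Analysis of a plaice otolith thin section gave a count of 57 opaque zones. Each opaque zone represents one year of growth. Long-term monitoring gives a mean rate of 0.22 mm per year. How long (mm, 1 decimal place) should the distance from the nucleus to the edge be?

57 years of growth are recorded.
Predicted length = 0.22 mm/year × 57 years = 12.5 mm.

12.5 mm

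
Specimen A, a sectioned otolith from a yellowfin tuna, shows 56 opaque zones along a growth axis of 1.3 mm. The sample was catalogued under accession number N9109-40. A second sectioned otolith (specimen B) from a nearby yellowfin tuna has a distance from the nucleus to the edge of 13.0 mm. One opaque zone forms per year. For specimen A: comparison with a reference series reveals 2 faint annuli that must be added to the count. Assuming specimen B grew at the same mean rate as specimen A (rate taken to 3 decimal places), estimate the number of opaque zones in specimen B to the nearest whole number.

Specimen A: after corrections the count is 56 + 2 = 58 opaque zones.
A: Extension rate ≈ 1.3 / 58 = 0.022 mm per year.
Specimen B: 13.0 mm / 0.022 mm per year = 590.91 years ≈ 591 opaque zones.

591 opaque zones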